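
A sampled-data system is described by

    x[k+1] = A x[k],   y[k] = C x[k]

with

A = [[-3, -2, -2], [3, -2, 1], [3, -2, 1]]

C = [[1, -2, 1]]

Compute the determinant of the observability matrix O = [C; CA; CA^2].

CA = [[-6, 0, -3]]
CA^2 = [[9, 18, 9]]
Observability matrix O = [C; CA; CA^2] = [[1, -2, 1], [-6, 0, -3], [9, 18, 9]]
Expanding along the first row, det(O) = 1·(0·9 - (-3)·18) - (-2)·((-6)·9 - (-3)·9) + 1·((-6)·18 - 0·9) = 1·54 - (-2)·(-27) + 1·(-108) = -108
Since det(O) ≠ 0, rank(O) = 3 and the system is completely observable.

-108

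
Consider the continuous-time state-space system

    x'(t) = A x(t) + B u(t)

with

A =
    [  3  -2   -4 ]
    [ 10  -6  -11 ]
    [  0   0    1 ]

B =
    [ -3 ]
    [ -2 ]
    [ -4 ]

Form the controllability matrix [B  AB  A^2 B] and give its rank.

AB = [[11], [26], [-4]]
A^2B = [[-3], [-2], [-4]]
Controllability matrix C = [B  AB  A^2B] = [[-3, 11, -3], [-2, 26, -2], [-4, -4, -4]]
The rows r1, r2, r3 of C are linearly dependent: -2·r1 + r2 + r3 = 0 (check each entry), so rank(C) ≤ 2.
The 2×2 minor from rows 1, 2, columns 1, 2 is (-3)·26 - 11·(-2) = -78 - (-22) = -56 ≠ 0, so rank(C) = 2.
rank(C) = 2 < n = 3, so the pair (A, B) is not completely controllable.

2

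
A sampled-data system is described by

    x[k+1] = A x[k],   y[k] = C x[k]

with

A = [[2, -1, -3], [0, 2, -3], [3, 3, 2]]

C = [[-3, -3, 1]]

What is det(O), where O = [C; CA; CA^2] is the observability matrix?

-90

CA = [[-3, 0, 20]]
CA^2 = [[54, 63, 49]]
Observability matrix O = [C; CA; CA^2] = [[-3, -3, 1], [-3, 0, 20], [54, 63, 49]]
Expanding along the first row, det(O) = (-3)·(0·49 - 20·63) - (-3)·((-3)·49 - 20·54) + 1·((-3)·63 - 0·54) = (-3)·(-1260) - (-3)·(-1227) + 1·(-189) = -90
Since det(O) ≠ 0, rank(O) = 3 and the system is completely observable.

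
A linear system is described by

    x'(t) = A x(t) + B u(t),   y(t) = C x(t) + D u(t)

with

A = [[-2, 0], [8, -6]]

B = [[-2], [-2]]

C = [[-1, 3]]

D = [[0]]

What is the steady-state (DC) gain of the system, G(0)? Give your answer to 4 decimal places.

G(0) = C(-A)^{-1}B + D = -C A^{-1} B + D.
det A = 12, so A^{-1} = (1/12)·adj(A) = [[-1/2, 0], [-2/3, -1/6]]
A^{-1} B = [1, 5/3]^T
C A^{-1} B = 4
G(0) = D - C A^{-1} B = 0 - (4) = -4

-4.0000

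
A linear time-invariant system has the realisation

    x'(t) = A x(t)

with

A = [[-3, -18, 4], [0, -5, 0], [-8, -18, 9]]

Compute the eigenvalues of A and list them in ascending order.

-5, 1, 5

det(sI - A) = s^3 - (tr A)s^2 + (M11 + M22 + M33)s - det A, where Mii is the 2×2 principal minor of A obtained by deleting row i and column i.
tr A = (-3) + (-5) + 9 = 1; M11 = (-5)·9 - 0·(-18) = -45 - 0 = -45; M22 = (-3)·9 - 4·(-8) = -27 - (-32) = 5; M33 = (-3)·(-5) - (-18)·0 = 15 - 0 = 15; sum of minors = -25.
det A = (-3)·((-5)·9 - 0·(-18)) - (-18)·(0·9 - 0·(-8)) + 4·(0·(-18) - (-5)·(-8)) = (-3)·(-45) - (-18)·0 + 4·(-40) = -25.
So p(s) = det(sI - A) = s^3 - s^2 - 25s + 25.
Rational-root test: any integer root divides 25. Testing small divisors, s = 1 works: p(1) = 1 + (-1) + (-25) + 25 = 0, so (s - 1) is a factor.
Dividing, p(s) = (s - 1)(s^2 - 25).
Factor s^2 - 25: two numbers with sum 0 and product -25 are 5 and -5, so s^2 - 25 = (s - 5)(s + 5).
Hence p(s) = (s - 5) (s - 1) (s + 5), with roots -5, 1, 5.
At least one eigenvalue has non-negative real part, so the system is not asymptotically stable.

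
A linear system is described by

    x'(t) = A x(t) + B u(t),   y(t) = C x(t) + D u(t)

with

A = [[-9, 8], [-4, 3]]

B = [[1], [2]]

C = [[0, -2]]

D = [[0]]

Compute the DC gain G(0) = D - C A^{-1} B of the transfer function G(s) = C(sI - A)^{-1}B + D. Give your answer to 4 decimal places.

G(0) = C(-A)^{-1}B + D = -C A^{-1} B + D.
det A = 5, so A^{-1} = (1/5)·adj(A) = [[3/5, -8/5], [4/5, -9/5]]
A^{-1} B = [-13/5, -14/5]^T
C A^{-1} B = 28/5
G(0) = D - C A^{-1} B = 0 - (28/5) = -28/5 ≈ -5.6000

-5.6000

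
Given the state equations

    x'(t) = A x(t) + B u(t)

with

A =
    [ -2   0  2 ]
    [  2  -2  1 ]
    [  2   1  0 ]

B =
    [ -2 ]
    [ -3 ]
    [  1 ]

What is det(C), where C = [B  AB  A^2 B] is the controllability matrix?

AB = [[6], [3], [-7]]
A^2B = [[-26], [-1], [15]]
Controllability matrix C = [B  AB  A^2B] = [[-2, 6, -26], [-3, 3, -1], [1, -7, 15]]
Expanding along the first row, det(C) = (-2)·(3·15 - (-1)·(-7)) - 6·((-3)·15 - (-1)·1) + (-26)·((-3)·(-7) - 3·1) = (-2)·38 - 6·(-44) + (-26)·18 = -280
Since det(C) ≠ 0, rank(C) = 3 and the system is completely controllable.

-280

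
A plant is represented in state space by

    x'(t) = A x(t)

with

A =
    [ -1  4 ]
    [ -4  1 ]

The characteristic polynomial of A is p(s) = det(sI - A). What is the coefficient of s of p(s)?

For a 2×2 matrix, det(sI - A) = s^2 - (tr A)s + det A.
tr A = 0, det A = 15.
So p(s) = s^2 + 15.
The coefficient of s is 0.

0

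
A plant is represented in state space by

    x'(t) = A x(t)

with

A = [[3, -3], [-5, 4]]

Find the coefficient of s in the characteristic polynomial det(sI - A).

-7

For a 2×2 matrix, det(sI - A) = s^2 - (tr A)s + det A.
tr A = 7, det A = -3.
So p(s) = s^2 - 7s - 3.
The coefficient of s is -7.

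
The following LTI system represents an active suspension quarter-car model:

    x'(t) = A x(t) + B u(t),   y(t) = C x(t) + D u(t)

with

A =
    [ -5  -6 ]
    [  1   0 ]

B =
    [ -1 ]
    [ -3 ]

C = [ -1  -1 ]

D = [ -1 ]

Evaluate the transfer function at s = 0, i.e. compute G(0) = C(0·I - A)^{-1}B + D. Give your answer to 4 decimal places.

G(0) = C(-A)^{-1}B + D = -C A^{-1} B + D.
det A = 6, so A^{-1} = (1/6)·adj(A) = [[0, 1], [-1/6, -5/6]]
A^{-1} B = [-3, 8/3]^T
C A^{-1} B = 1/3
G(0) = D - C A^{-1} B = -1 - (1/3) = -4/3 ≈ -1.3333

-1.3333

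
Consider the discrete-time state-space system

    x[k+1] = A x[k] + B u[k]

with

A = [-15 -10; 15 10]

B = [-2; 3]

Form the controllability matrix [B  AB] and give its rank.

1

AB = [[0], [0]]
Controllability matrix C = [B  AB] = [[-2, 0], [3, 0]]
Every column of C is a scalar multiple of column 1 = [-2, 3] (multipliers 1, 0), so the columns span a one-dimensional space.
C ≠ 0, hence rank(C) = 1.
rank(C) = 1 < n = 2, so the pair (A, B) is not completely controllable.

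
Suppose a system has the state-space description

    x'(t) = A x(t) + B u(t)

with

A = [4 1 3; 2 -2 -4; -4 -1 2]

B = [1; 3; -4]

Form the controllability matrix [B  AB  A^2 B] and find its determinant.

AB = [[-5], [12], [-15]]
A^2B = [[-53], [26], [-22]]
Controllability matrix C = [B  AB  A^2B] = [[1, -5, -53], [3, 12, 26], [-4, -15, -22]]
Expanding along the first row, det(C) = 1·(12·(-22) - 26·(-15)) - (-5)·(3·(-22) - 26·(-4)) + (-53)·(3·(-15) - 12·(-4)) = 1·126 - (-5)·38 + (-53)·3 = 157
Since det(C) ≠ 0, rank(C) = 3 and the system is completely controllable.

157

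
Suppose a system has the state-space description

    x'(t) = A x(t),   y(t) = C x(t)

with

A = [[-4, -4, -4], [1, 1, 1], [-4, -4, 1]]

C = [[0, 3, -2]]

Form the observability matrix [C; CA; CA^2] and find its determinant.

945

CA = [[11, 11, 1]]
CA^2 = [[-37, -37, -32]]
Observability matrix O = [C; CA; CA^2] = [[0, 3, -2], [11, 11, 1], [-37, -37, -32]]
Expanding along the first row, det(O) = 0·(11·(-32) - 1·(-37)) - 3·(11·(-32) - 1·(-37)) + (-2)·(11·(-37) - 11·(-37)) = 0·(-315) - 3·(-315) + (-2)·0 = 945
Since det(O) ≠ 0, rank(O) = 3 and the system is completely observable.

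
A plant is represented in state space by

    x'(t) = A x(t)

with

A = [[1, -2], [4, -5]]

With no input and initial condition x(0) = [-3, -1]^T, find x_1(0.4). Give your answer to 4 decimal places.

-2.7492

det(sI - A) = s^2 - (tr A)s + det A, with tr A = 1 + (-5) = -4 and det A = 1·(-5) - (-2)·4 = -5 - (-8) = 3.
So p(s) = det(sI - A) = s^2 + 4s + 3.
Factor s^2 + 4s + 3: two numbers with sum -4 and product 3 are -1 and -3, so s^2 + 4s + 3 = (s + 1)(s + 3).
Hence p(s) = (s + 1) (s + 3), with roots -3, -1.
The eigenvalues -3, -1 are distinct and real, so A is diagonalisable and x(t) = e^{At} x(0) = V diag(e^{λ_i t}) V^{-1} x(0), where the columns of V are the eigenvectors.
λ = -3: A - (-3)I = [[4, -2], [4, -2]]. Row 1 gives 4·v1 + (-2)·v2 = 0, so take v_1 = [1, 2]^T.
λ = -1: A - (-1)I = [[2, -2], [4, -4]]. Row 1 gives 2·v1 + (-2)·v2 = 0, so take v_2 = [1, 1]^T.
V = [v_1 v_2] = [[1, 1], [2, 1]] has det V = -1, so V^{-1} = adj(V)/det V = [[-1, 1], [2, -1]].
Modal coordinates z(0) = V^{-1} x(0): (-1)·(-3) + 1·(-1) = 2; 2·(-3) + (-1)·(-1) = -5; so z(0) = [2, -5]^T.
x_1(t) = Σ_i (v_i)_1 · z_i(0) · e^{λ_i t} (row 1 of V times the modal terms).
x_1(0.4) = 1·2·e^{-3·0.4} + 1·(-5)·e^{-1·0.4} = 2·0.301194 + (-5)·0.670320 = -2.7492.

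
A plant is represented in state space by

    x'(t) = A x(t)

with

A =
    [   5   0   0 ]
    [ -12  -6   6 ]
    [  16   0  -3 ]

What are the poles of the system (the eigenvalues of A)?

-6, -3, 5

det(sI - A) = s^3 - (tr A)s^2 + (M11 + M22 + M33)s - det A, where Mii is the 2×2 principal minor of A obtained by deleting row i and column i.
tr A = 5 + (-6) + (-3) = -4; M11 = (-6)·(-3) - 6·0 = 18 - 0 = 18; M22 = 5·(-3) - 0·16 = -15 - 0 = -15; M33 = 5·(-6) - 0·(-12) = -30 - 0 = -30; sum of minors = -27.
det A = 5·((-6)·(-3) - 6·0) - 0·((-12)·(-3) - 6·16) + 0·((-12)·0 - (-6)·16) = 5·18 - 0·(-60) + 0·96 = 90.
So p(s) = det(sI - A) = s^3 + 4s^2 - 27s - 90.
Rational-root test: any integer root divides -90. Testing small divisors, s = -3 works: p(-3) = -27 + 36 + 81 + (-90) = 0, so (s + 3) is a factor.
Dividing, p(s) = (s + 3)(s^2 + s - 30).
Factor s^2 + s - 30: two numbers with sum -1 and product -30 are 5 and -6, so s^2 + s - 30 = (s - 5)(s + 6).
Hence p(s) = (s - 5) (s + 3) (s + 6), with roots -6, -3, 5.
At least one eigenvalue has non-negative real part, so the system is not asymptotically stable.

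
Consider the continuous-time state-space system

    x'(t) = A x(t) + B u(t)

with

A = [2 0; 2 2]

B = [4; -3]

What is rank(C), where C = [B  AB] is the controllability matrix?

2

AB = [[8], [2]]
Controllability matrix C = [B  AB] = [[4, 8], [-3, 2]]
det(C) = 4·2 - 8·(-3) = 8 - (-24) = 32 ≠ 0, so rank(C) = 2.
rank(C) = 2 = n, so the pair (A, B) is completely controllable.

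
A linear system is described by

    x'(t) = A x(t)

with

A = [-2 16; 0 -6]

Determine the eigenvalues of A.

det(sI - A) = s^2 - (tr A)s + det A, with tr A = (-2) + (-6) = -8 and det A = (-2)·(-6) - 16·0 = 12 - 0 = 12.
So p(s) = det(sI - A) = s^2 + 8s + 12.
Factor s^2 + 8s + 12: two numbers with sum -8 and product 12 are -2 and -6, so s^2 + 8s + 12 = (s + 2)(s + 6).
Hence p(s) = (s + 2) (s + 6), with roots -6, -2.
All eigenvalues have negative real part, so the system is asymptotically stable.

-6, -2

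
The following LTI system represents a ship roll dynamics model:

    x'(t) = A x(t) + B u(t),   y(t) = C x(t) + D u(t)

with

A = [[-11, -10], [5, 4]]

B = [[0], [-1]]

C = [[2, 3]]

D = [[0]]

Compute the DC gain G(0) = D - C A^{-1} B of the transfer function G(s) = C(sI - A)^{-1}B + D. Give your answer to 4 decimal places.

G(0) = C(-A)^{-1}B + D = -C A^{-1} B + D.
det A = 6, so A^{-1} = (1/6)·adj(A) = [[2/3, 5/3], [-5/6, -11/6]]
A^{-1} B = [-5/3, 11/6]^T
C A^{-1} B = 13/6
G(0) = D - C A^{-1} B = 0 - (13/6) = -13/6 ≈ -2.1667

-2.1667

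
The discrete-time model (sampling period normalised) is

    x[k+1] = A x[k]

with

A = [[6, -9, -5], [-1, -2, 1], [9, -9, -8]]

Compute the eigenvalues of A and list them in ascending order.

det(zI - A) = z^3 - (tr A)z^2 + (M11 + M22 + M33)z - det A, where Mii is the 2×2 principal minor of A obtained by deleting row i and column i.
tr A = 6 + (-2) + (-8) = -4; M11 = (-2)·(-8) - 1·(-9) = 16 - (-9) = 25; M22 = 6·(-8) - (-5)·9 = -48 - (-45) = -3; M33 = 6·(-2) - (-9)·(-1) = -12 - 9 = -21; sum of minors = 1.
det A = 6·((-2)·(-8) - 1·(-9)) - (-9)·((-1)·(-8) - 1·9) + (-5)·((-1)·(-9) - (-2)·9) = 6·25 - (-9)·(-1) + (-5)·27 = 6.
So p(z) = det(zI - A) = z^3 + 4z^2 + z - 6.
Rational-root test: any integer root divides -6. Testing small divisors, z = 1 works: p(1) = 1 + 4 + 1 + (-6) = 0, so (z - 1) is a factor.
Dividing, p(z) = (z - 1)(z^2 + 5z + 6).
Factor z^2 + 5z + 6: two numbers with sum -5 and product 6 are -2 and -3, so z^2 + 5z + 6 = (z + 2)(z + 3).
Hence p(z) = (z - 1) (z + 2) (z + 3), with roots -3, -2, 1.

-3, -2, 1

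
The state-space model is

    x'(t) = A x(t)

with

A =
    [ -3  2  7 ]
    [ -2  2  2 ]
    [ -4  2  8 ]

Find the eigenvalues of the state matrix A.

det(sI - A) = s^3 - (tr A)s^2 + (M11 + M22 + M33)s - det A, where Mii is the 2×2 principal minor of A obtained by deleting row i and column i.
tr A = (-3) + 2 + 8 = 7; M11 = 2·8 - 2·2 = 16 - 4 = 12; M22 = (-3)·8 - 7·(-4) = -24 - (-28) = 4; M33 = (-3)·2 - 2·(-2) = -6 - (-4) = -2; sum of minors = 14.
det A = (-3)·(2·8 - 2·2) - 2·((-2)·8 - 2·(-4)) + 7·((-2)·2 - 2·(-4)) = (-3)·12 - 2·(-8) + 7·4 = 8.
So p(s) = det(sI - A) = s^3 - 7s^2 + 14s - 8.
Rational-root test: any integer root divides -8. Testing small divisors, s = 1 works: p(1) = 1 + (-7) + 14 + (-8) = 0, so (s - 1) is a factor.
Dividing, p(s) = (s - 1)(s^2 - 6s + 8).
Factor s^2 - 6s + 8: two numbers with sum 6 and product 8 are 4 and 2, so s^2 - 6s + 8 = (s - 4)(s - 2).
Hence p(s) = (s - 4) (s - 2) (s - 1), with roots 1, 2, 4.
At least one eigenvalue has non-negative real part, so the system is not asymptotically stable.

1, 2, 4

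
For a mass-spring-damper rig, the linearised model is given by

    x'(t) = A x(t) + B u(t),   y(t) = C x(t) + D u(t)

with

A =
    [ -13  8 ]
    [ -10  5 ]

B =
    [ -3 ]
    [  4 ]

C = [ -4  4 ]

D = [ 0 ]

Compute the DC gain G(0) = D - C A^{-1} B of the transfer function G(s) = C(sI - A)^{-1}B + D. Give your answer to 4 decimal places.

9.3333

G(0) = C(-A)^{-1}B + D = -C A^{-1} B + D.
det A = 15, so A^{-1} = (1/15)·adj(A) = [[1/3, -8/15], [2/3, -13/15]]
A^{-1} B = [-47/15, -82/15]^T
C A^{-1} B = -28/3
G(0) = D - C A^{-1} B = 0 - (-28/3) = 28/3 ≈ 9.3333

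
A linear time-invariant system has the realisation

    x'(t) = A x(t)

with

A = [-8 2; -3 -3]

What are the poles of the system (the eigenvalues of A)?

det(sI - A) = s^2 - (tr A)s + det A, with tr A = (-8) + (-3) = -11 and det A = (-8)·(-3) - 2·(-3) = 24 - (-6) = 30.
So p(s) = det(sI - A) = s^2 + 11s + 30.
Factor s^2 + 11s + 30: two numbers with sum -11 and product 30 are -5 and -6, so s^2 + 11s + 30 = (s + 5)(s + 6).
Hence p(s) = (s + 5) (s + 6), with roots -6, -5.
All eigenvalues have negative real part, so the system is asymptotically stable.

-6, -5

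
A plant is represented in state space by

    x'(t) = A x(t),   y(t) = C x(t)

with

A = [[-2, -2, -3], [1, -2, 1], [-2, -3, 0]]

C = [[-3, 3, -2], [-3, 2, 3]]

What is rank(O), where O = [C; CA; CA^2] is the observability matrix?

CA = [[13, 6, 12], [2, -7, 11]]
CA^2 = [[-44, -74, -33], [-33, -23, -13]]
Observability matrix O = [C; CA; CA^2] = [[-3, 3, -2], [-3, 2, 3], [13, 6, 12], [2, -7, 11], [-44, -74, -33], [-33, -23, -13]]
Take the 3×3 submatrix of O formed by rows 1, 2, 3: [[-3, 3, -2], [-3, 2, 3], [13, 6, 12]]. Its determinant is (-3)·(2·12 - 3·6) - 3·((-3)·12 - 3·13) + (-2)·((-3)·6 - 2·13) = (-3)·6 - 3·(-75) + (-2)·(-44) = 295 ≠ 0.
So rank(O) ≥ 3; since O has 3 columns, rank(O) = 3.
rank(O) = 3 = n, so the pair (A, C) is completely observable.

3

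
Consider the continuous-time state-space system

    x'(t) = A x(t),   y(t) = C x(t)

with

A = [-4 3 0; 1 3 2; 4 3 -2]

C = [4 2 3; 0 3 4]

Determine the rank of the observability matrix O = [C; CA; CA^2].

3

CA = [[-2, 27, -2], [19, 21, -2]]
CA^2 = [[27, 69, 58], [-63, 114, 46]]
Observability matrix O = [C; CA; CA^2] = [[4, 2, 3], [0, 3, 4], [-2, 27, -2], [19, 21, -2], [27, 69, 58], [-63, 114, 46]]
Take the 3×3 submatrix of O formed by rows 1, 2, 3: [[4, 2, 3], [0, 3, 4], [-2, 27, -2]]. Its determinant is 4·(3·(-2) - 4·27) - 2·(0·(-2) - 4·(-2)) + 3·(0·27 - 3·(-2)) = 4·(-114) - 2·8 + 3·6 = -454 ≠ 0.
So rank(O) ≥ 3; since O has 3 columns, rank(O) = 3.
rank(O) = 3 = n, so the pair (A, C) is completely observable.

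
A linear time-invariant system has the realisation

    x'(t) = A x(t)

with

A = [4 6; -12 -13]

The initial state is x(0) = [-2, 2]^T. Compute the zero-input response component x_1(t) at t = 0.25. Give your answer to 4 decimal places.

-1.0613

det(sI - A) = s^2 - (tr A)s + det A, with tr A = 4 + (-13) = -9 and det A = 4·(-13) - 6·(-12) = -52 - (-72) = 20.
So p(s) = det(sI - A) = s^2 + 9s + 20.
Factor s^2 + 9s + 20: two numbers with sum -9 and product 20 are -4 and -5, so s^2 + 9s + 20 = (s + 4)(s + 5).
Hence p(s) = (s + 4) (s + 5), with roots -5, -4.
The eigenvalues -5, -4 are distinct and real, so A is diagonalisable and x(t) = e^{At} x(0) = V diag(e^{λ_i t}) V^{-1} x(0), where the columns of V are the eigenvectors.
λ = -5: A - (-5)I = [[9, 6], [-12, -8]]. Row 1 gives 9·v1 + 6·v2 = 0, so take v_1 = [-2, 3]^T.
λ = -4: A - (-4)I = [[8, 6], [-12, -9]]. Row 1 gives 8·v1 + 6·v2 = 0, so take v_2 = [-3, 4]^T.
V = [v_1 v_2] = [[-2, -3], [3, 4]] has det V = 1, so V^{-1} = adj(V)/det V = [[4, 3], [-3, -2]].
Modal coordinates z(0) = V^{-1} x(0): 4·(-2) + 3·2 = -2; (-3)·(-2) + (-2)·2 = 2; so z(0) = [-2, 2]^T.
x_1(t) = Σ_i (v_i)_1 · z_i(0) · e^{λ_i t} (row 1 of V times the modal terms).
x_1(0.25) = (-2)·(-2)·e^{-5·0.25} + (-3)·2·e^{-4·0.25} = 4·0.286505 + (-6)·0.367879 = -1.0613.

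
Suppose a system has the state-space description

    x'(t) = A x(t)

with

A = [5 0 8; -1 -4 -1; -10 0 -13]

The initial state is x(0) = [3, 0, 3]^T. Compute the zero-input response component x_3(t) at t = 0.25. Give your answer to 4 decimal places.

det(sI - A) = s^3 - (tr A)s^2 + (M11 + M22 + M33)s - det A, where Mii is the 2×2 principal minor of A obtained by deleting row i and column i.
tr A = 5 + (-4) + (-13) = -12; M11 = (-4)·(-13) - (-1)·0 = 52 - 0 = 52; M22 = 5·(-13) - 8·(-10) = -65 - (-80) = 15; M33 = 5·(-4) - 0·(-1) = -20 - 0 = -20; sum of minors = 47.
det A = 5·((-4)·(-13) - (-1)·0) - 0·((-1)·(-13) - (-1)·(-10)) + 8·((-1)·0 - (-4)·(-10)) = 5·52 - 0·3 + 8·(-40) = -60.
So p(s) = det(sI - A) = s^3 + 12s^2 + 47s + 60.
Rational-root test: any integer root divides 60. Testing small divisors, s = -3 works: p(-3) = -27 + 108 + (-141) + 60 = 0, so (s + 3) is a factor.
Dividing, p(s) = (s + 3)(s^2 + 9s + 20).
Factor s^2 + 9s + 20: two numbers with sum -9 and product 20 are -4 and -5, so s^2 + 9s + 20 = (s + 4)(s + 5).
Hence p(s) = (s + 3) (s + 4) (s + 5), with roots -5, -4, -3.
The eigenvalues -5, -4, -3 are distinct and real, so A is diagonalisable and x(t) = e^{At} x(0) = V diag(e^{λ_i t}) V^{-1} x(0), where the columns of V are the eigenvectors.
λ = -5: A - (-5)I = [[10, 0, 8], [-1, 1, -1], [-10, 0, -8]]. v must be orthogonal to every row; (row 1) × (row 2) = [-8, 2, 10], so take v_1 = [-4, 1, 5]^T.
λ = -4: A - (-4)I = [[9, 0, 8], [-1, 0, -1], [-10, 0, -9]]. v must be orthogonal to every row; (row 1) × (row 2) = [0, 1, 0], so take v_2 = [0, 1, 0]^T.
λ = -3: A - (-3)I = [[8, 0, 8], [-1, -1, -1], [-10, 0, -10]]. v must be orthogonal to every row; (row 1) × (row 2) = [8, 0, -8], so take v_3 = [1, 0, -1]^T.
V = [v_1 v_2 v_3] = [[-4, 0, 1], [1, 1, 0], [5, 0, -1]] has det V = -1, so V^{-1} = adj(V)/det V = [[1, 0, 1], [-1, 1, -1], [5, 0, 4]].
Modal coordinates z(0) = V^{-1} x(0): 1·3 + 0·0 + 1·3 = 6; (-1)·3 + 1·0 + (-1)·3 = -6; 5·3 + 0·0 + 4·3 = 27; so z(0) = [6, -6, 27]^T.
x_3(t) = Σ_i (v_i)_3 · z_i(0) · e^{λ_i t} (row 3 of V times the modal terms).
x_3(0.25) = 5·6·e^{-5·0.25} + 0·(-6)·e^{-4·0.25} + (-1)·27·e^{-3·0.25} = 30·0.286505 + 0·0.367879 + (-27)·0.472367 = -4.1588.

-4.1588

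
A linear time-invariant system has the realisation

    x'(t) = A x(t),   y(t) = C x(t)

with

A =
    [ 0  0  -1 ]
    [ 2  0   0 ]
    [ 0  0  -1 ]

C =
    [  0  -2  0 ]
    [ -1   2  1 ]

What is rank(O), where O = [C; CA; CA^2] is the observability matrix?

3

CA = [[-4, 0, 0], [4, 0, 0]]
CA^2 = [[0, 0, 4], [0, 0, -4]]
Observability matrix O = [C; CA; CA^2] = [[0, -2, 0], [-1, 2, 1], [-4, 0, 0], [4, 0, 0], [0, 0, 4], [0, 0, -4]]
Take the 3×3 submatrix of O formed by rows 1, 2, 3: [[0, -2, 0], [-1, 2, 1], [-4, 0, 0]]. Its determinant is 0·(2·0 - 1·0) - (-2)·((-1)·0 - 1·(-4)) + 0·((-1)·0 - 2·(-4)) = 0·0 - (-2)·4 + 0·8 = 8 ≠ 0.
So rank(O) ≥ 3; since O has 3 columns, rank(O) = 3.
rank(O) = 3 = n, so the pair (A, C) is completely observable.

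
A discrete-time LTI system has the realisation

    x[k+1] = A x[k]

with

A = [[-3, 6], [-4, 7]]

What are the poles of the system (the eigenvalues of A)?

det(zI - A) = z^2 - (tr A)z + det A, with tr A = (-3) + 7 = 4 and det A = (-3)·7 - 6·(-4) = -21 - (-24) = 3.
So p(z) = det(zI - A) = z^2 - 4z + 3.
Factor z^2 - 4z + 3: two numbers with sum 4 and product 3 are 3 and 1, so z^2 - 4z + 3 = (z - 3)(z - 1).
Hence p(z) = (z - 3) (z - 1), with roots 1, 3.

1, 3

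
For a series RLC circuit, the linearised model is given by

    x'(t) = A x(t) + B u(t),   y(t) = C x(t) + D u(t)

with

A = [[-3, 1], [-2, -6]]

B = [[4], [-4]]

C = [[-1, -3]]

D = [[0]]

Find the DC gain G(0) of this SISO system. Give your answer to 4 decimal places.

2.0000

G(0) = C(-A)^{-1}B + D = -C A^{-1} B + D.
det A = 20, so A^{-1} = (1/20)·adj(A) = [[-3/10, -1/20], [1/10, -3/20]]
A^{-1} B = [-1, 1]^T
C A^{-1} B = -2
G(0) = D - C A^{-1} B = 0 - (-2) = 2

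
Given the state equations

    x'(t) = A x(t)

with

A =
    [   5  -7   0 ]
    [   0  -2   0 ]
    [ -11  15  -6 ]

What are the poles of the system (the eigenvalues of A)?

det(sI - A) = s^3 - (tr A)s^2 + (M11 + M22 + M33)s - det A, where Mii is the 2×2 principal minor of A obtained by deleting row i and column i.
tr A = 5 + (-2) + (-6) = -3; M11 = (-2)·(-6) - 0·15 = 12 - 0 = 12; M22 = 5·(-6) - 0·(-11) = -30 - 0 = -30; M33 = 5·(-2) - (-7)·0 = -10 - 0 = -10; sum of minors = -28.
det A = 5·((-2)·(-6) - 0·15) - (-7)·(0·(-6) - 0·(-11)) + 0·(0·15 - (-2)·(-11)) = 5·12 - (-7)·0 + 0·(-22) = 60.
So p(s) = det(sI - A) = s^3 + 3s^2 - 28s - 60.
Rational-root test: any integer root divides -60. Testing small divisors, s = -2 works: p(-2) = -8 + 12 + 56 + (-60) = 0, so (s + 2) is a factor.
Dividing, p(s) = (s + 2)(s^2 + s - 30).
Factor s^2 + s - 30: two numbers with sum -1 and product -30 are 5 and -6, so s^2 + s - 30 = (s - 5)(s + 6).
Hence p(s) = (s - 5) (s + 2) (s + 6), with roots -6, -2, 5.
At least one eigenvalue has non-negative real part, so the system is not asymptotically stable.

-6, -2, 5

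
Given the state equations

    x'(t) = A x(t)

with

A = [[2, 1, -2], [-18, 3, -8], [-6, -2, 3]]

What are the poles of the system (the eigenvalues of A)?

det(sI - A) = s^3 - (tr A)s^2 + (M11 + M22 + M33)s - det A, where Mii is the 2×2 principal minor of A obtained by deleting row i and column i.
tr A = 2 + 3 + 3 = 8; M11 = 3·3 - (-8)·(-2) = 9 - 16 = -7; M22 = 2·3 - (-2)·(-6) = 6 - 12 = -6; M33 = 2·3 - 1·(-18) = 6 - (-18) = 24; sum of minors = 11.
det A = 2·(3·3 - (-8)·(-2)) - 1·((-18)·3 - (-8)·(-6)) + (-2)·((-18)·(-2) - 3·(-6)) = 2·(-7) - 1·(-102) + (-2)·54 = -20.
So p(s) = det(sI - A) = s^3 - 8s^2 + 11s + 20.
Rational-root test: any integer root divides 20. Testing small divisors, s = -1 works: p(-1) = -1 + (-8) + (-11) + 20 = 0, so (s + 1) is a factor.
Dividing, p(s) = (s + 1)(s^2 - 9s + 20).
Factor s^2 - 9s + 20: two numbers with sum 9 and product 20 are 5 and 4, so s^2 - 9s + 20 = (s - 5)(s - 4).
Hence p(s) = (s - 5) (s - 4) (s + 1), with roots -1, 4, 5.
At least one eigenvalue has non-negative real part, so the system is not asymptotically stable.

-1, 4, 5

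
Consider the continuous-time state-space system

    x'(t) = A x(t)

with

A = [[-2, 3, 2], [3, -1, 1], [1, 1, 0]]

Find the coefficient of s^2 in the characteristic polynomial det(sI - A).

Expand det(sI - A) for the 3×3 matrix.
p(s) = s^3 + 3s^2 - 10s - 13.
(Check: constant term = det(-A) = (-1)^3 det A = -13; coefficient of s^2 = -tr A = 3.)
The coefficient of s^2 is 3.

3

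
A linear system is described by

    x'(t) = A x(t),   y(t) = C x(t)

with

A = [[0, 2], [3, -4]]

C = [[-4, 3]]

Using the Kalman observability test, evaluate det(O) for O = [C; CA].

CA = [[9, -20]]
Observability matrix O = [C; CA] = [[-4, 3], [9, -20]]
det(O) = (-4)·(-20) - 3·9 = 80 - 27 = 53
Since det(O) ≠ 0, rank(O) = 2 and the system is completely observable.

53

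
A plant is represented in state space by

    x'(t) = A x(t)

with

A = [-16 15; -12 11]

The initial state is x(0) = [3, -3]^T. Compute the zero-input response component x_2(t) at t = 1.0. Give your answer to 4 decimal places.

det(sI - A) = s^2 - (tr A)s + det A, with tr A = (-16) + 11 = -5 and det A = (-16)·11 - 15·(-12) = -176 - (-180) = 4.
So p(s) = det(sI - A) = s^2 + 5s + 4.
Factor s^2 + 5s + 4: two numbers with sum -5 and product 4 are -1 and -4, so s^2 + 5s + 4 = (s + 1)(s + 4).
Hence p(s) = (s + 1) (s + 4), with roots -4, -1.
The eigenvalues -4, -1 are distinct and real, so A is diagonalisable and x(t) = e^{At} x(0) = V diag(e^{λ_i t}) V^{-1} x(0), where the columns of V are the eigenvectors.
λ = -4: A - (-4)I = [[-12, 15], [-12, 15]]. Row 1 gives (-12)·v1 + 15·v2 = 0, so take v_1 = [5, 4]^T.
λ = -1: A - (-1)I = [[-15, 15], [-12, 12]]. Row 1 gives (-15)·v1 + 15·v2 = 0, so take v_2 = [-1, -1]^T.
V = [v_1 v_2] = [[5, -1], [4, -1]] has det V = -1, so V^{-1} = adj(V)/det V = [[1, -1], [4, -5]].
Modal coordinates z(0) = V^{-1} x(0): 1·3 + (-1)·(-3) = 6; 4·3 + (-5)·(-3) = 27; so z(0) = [6, 27]^T.
x_2(t) = Σ_i (v_i)_2 · z_i(0) · e^{λ_i t} (row 2 of V times the modal terms).
x_2(1.0) = 4·6·e^{-4·1.0} + (-1)·27·e^{-1·1.0} = 24·0.01831564 + (-27)·0.36787944 = -9.4932.

-9.4932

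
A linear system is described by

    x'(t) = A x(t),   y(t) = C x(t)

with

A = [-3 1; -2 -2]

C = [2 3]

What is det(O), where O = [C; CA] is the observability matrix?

CA = [[-12, -4]]
Observability matrix O = [C; CA] = [[2, 3], [-12, -4]]
det(O) = 2·(-4) - 3·(-12) = -8 - (-36) = 28
Since det(O) ≠ 0, rank(O) = 2 and the system is completely observable.

28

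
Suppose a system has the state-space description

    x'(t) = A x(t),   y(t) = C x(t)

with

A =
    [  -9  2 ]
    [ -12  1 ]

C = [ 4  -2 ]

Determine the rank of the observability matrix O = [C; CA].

CA = [[-12, 6]]
Observability matrix O = [C; CA] = [[4, -2], [-12, 6]]
Every row of O is a scalar multiple of row 1 = [4, -2] (multipliers 1, -3), so the rows span a one-dimensional space.
O ≠ 0, hence rank(O) = 1.
rank(O) = 1 < n = 2, so the pair (A, C) is not completely observable.

1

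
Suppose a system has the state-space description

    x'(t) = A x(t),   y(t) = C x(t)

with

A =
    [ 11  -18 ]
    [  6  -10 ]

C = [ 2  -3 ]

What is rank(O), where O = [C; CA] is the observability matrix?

1

CA = [[4, -6]]
Observability matrix O = [C; CA] = [[2, -3], [4, -6]]
Every row of O is a scalar multiple of row 1 = [2, -3] (multipliers 1, 2), so the rows span a one-dimensional space.
O ≠ 0, hence rank(O) = 1.
rank(O) = 1 < n = 2, so the pair (A, C) is not completely observable.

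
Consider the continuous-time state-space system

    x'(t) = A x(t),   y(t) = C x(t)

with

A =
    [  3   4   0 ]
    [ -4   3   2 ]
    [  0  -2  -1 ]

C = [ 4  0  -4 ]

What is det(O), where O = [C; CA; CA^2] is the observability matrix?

-8704

CA = [[12, 24, 4]]
CA^2 = [[-60, 112, 44]]
Observability matrix O = [C; CA; CA^2] = [[4, 0, -4], [12, 24, 4], [-60, 112, 44]]
Expanding along the first row, det(O) = 4·(24·44 - 4·112) - 0·(12·44 - 4·(-60)) + (-4)·(12·112 - 24·(-60)) = 4·608 - 0·768 + (-4)·2784 = -8704
Since det(O) ≠ 0, rank(O) = 3 and the system is completely observable.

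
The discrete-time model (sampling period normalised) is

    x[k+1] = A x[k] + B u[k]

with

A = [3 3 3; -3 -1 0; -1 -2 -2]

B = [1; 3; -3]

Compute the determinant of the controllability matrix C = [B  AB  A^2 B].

111

AB = [[3], [-6], [-1]]
A^2B = [[-12], [-3], [11]]
Controllability matrix C = [B  AB  A^2B] = [[1, 3, -12], [3, -6, -3], [-3, -1, 11]]
Expanding along the first row, det(C) = 1·((-6)·11 - (-3)·(-1)) - 3·(3·11 - (-3)·(-3)) + (-12)·(3·(-1) - (-6)·(-3)) = 1·(-69) - 3·24 + (-12)·(-21) = 111
Since det(C) ≠ 0, rank(C) = 3 and the system is completely controllable.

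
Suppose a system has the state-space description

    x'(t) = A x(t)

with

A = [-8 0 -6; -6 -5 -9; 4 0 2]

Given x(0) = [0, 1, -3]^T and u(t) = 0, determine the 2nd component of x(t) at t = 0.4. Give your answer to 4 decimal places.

det(sI - A) = s^3 - (tr A)s^2 + (M11 + M22 + M33)s - det A, where Mii is the 2×2 principal minor of A obtained by deleting row i and column i.
tr A = (-8) + (-5) + 2 = -11; M11 = (-5)·2 - (-9)·0 = -10 - 0 = -10; M22 = (-8)·2 - (-6)·4 = -16 - (-24) = 8; M33 = (-8)·(-5) - 0·(-6) = 40 - 0 = 40; sum of minors = 38.
det A = (-8)·((-5)·2 - (-9)·0) - 0·((-6)·2 - (-9)·4) + (-6)·((-6)·0 - (-5)·4) = (-8)·(-10) - 0·24 + (-6)·20 = -40.
So p(s) = det(sI - A) = s^3 + 11s^2 + 38s + 40.
Rational-root test: any integer root divides 40. Testing small divisors, s = -2 works: p(-2) = -8 + 44 + (-76) + 40 = 0, so (s + 2) is a factor.
Dividing, p(s) = (s + 2)(s^2 + 9s + 20).
Factor s^2 + 9s + 20: two numbers with sum -9 and product 20 are -4 and -5, so s^2 + 9s + 20 = (s + 4)(s + 5).
Hence p(s) = (s + 2) (s + 4) (s + 5), with roots -5, -4, -2.
The eigenvalues -5, -4, -2 are distinct and real, so A is diagonalisable and x(t) = e^{At} x(0) = V diag(e^{λ_i t}) V^{-1} x(0), where the columns of V are the eigenvectors.
λ = -5: A - (-5)I = [[-3, 0, -6], [-6, 0, -9], [4, 0, 7]]. v must be orthogonal to every row; (row 1) × (row 2) = [0, 9, 0], so take v_1 = [0, 1, 0]^T.
λ = -4: A - (-4)I = [[-4, 0, -6], [-6, -1, -9], [4, 0, 6]]. v must be orthogonal to every row; (row 1) × (row 2) = [-6, 0, 4], so take v_2 = [-3, 0, 2]^T.
λ = -2: A - (-2)I = [[-6, 0, -6], [-6, -3, -9], [4, 0, 4]]. v must be orthogonal to every row; (row 1) × (row 2) = [-18, -18, 18], so take v_3 = [-1, -1, 1]^T.
V = [v_1 v_2 v_3] = [[0, -3, -1], [1, 0, -1], [0, 2, 1]] has det V = 1, so V^{-1} = adj(V)/det V = [[2, 1, 3], [-1, 0, -1], [2, 0, 3]].
Modal coordinates z(0) = V^{-1} x(0): 2·0 + 1·1 + 3·(-3) = -8; (-1)·0 + 0·1 + (-1)·(-3) = 3; 2·0 + 0·1 + 3·(-3) = -9; so z(0) = [-8, 3, -9]^T.
x_2(t) = Σ_i (v_i)_2 · z_i(0) · e^{λ_i t} (row 2 of V times the modal terms).
x_2(0.4) = 1·(-8)·e^{-5·0.4} + 0·3·e^{-4·0.4} + (-1)·(-9)·e^{-2·0.4} = (-8)·0.135335 + 0·0.201897 + 9·0.449329 = 2.9613.

2.9613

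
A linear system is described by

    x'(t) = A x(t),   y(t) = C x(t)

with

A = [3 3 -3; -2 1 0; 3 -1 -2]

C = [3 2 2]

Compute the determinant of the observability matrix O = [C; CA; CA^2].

4376

CA = [[11, 9, -13]]
CA^2 = [[-24, 55, -7]]
Observability matrix O = [C; CA; CA^2] = [[3, 2, 2], [11, 9, -13], [-24, 55, -7]]
Expanding along the first row, det(O) = 3·(9·(-7) - (-13)·55) - 2·(11·(-7) - (-13)·(-24)) + 2·(11·55 - 9·(-24)) = 3·652 - 2·(-389) + 2·821 = 4376
Since det(O) ≠ 0, rank(O) = 3 and the system is completely observable.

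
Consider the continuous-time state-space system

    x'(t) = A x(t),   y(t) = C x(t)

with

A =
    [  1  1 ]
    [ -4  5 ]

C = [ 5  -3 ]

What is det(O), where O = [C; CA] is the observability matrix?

CA = [[17, -10]]
Observability matrix O = [C; CA] = [[5, -3], [17, -10]]
det(O) = 5·(-10) - (-3)·17 = -50 - (-51) = 1
Since det(O) ≠ 0, rank(O) = 2 and the system is completely observable.

1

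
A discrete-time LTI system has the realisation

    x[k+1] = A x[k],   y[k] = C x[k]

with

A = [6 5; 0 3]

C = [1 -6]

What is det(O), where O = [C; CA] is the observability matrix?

CA = [[6, -13]]
Observability matrix O = [C; CA] = [[1, -6], [6, -13]]
det(O) = 1·(-13) - (-6)·6 = -13 - (-36) = 23
Since det(O) ≠ 0, rank(O) = 2 and the system is completely observable.

23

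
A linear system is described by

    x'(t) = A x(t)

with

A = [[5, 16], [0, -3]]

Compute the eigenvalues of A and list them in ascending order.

-3, 5

det(sI - A) = s^2 - (tr A)s + det A, with tr A = 5 + (-3) = 2 and det A = 5·(-3) - 16·0 = -15 - 0 = -15.
So p(s) = det(sI - A) = s^2 - 2s - 15.
Factor s^2 - 2s - 15: two numbers with sum 2 and product -15 are 5 and -3, so s^2 - 2s - 15 = (s - 5)(s + 3).
Hence p(s) = (s - 5) (s + 3), with roots -3, 5.
At least one eigenvalue has non-negative real part, so the system is not asymptotically stable.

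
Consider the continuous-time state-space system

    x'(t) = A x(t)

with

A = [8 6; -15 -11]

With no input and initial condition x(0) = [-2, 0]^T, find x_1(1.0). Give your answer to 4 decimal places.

-4.9216

det(sI - A) = s^2 - (tr A)s + det A, with tr A = 8 + (-11) = -3 and det A = 8·(-11) - 6·(-15) = -88 - (-90) = 2.
So p(s) = det(sI - A) = s^2 + 3s + 2.
Factor s^2 + 3s + 2: two numbers with sum -3 and product 2 are -1 and -2, so s^2 + 3s + 2 = (s + 1)(s + 2).
Hence p(s) = (s + 1) (s + 2), with roots -2, -1.
The eigenvalues -2, -1 are distinct and real, so A is diagonalisable and x(t) = e^{At} x(0) = V diag(e^{λ_i t}) V^{-1} x(0), where the columns of V are the eigenvectors.
λ = -2: A - (-2)I = [[10, 6], [-15, -9]]. Row 1 gives 10·v1 + 6·v2 = 0, so take v_1 = [-3, 5]^T.
λ = -1: A - (-1)I = [[9, 6], [-15, -10]]. Row 1 gives 9·v1 + 6·v2 = 0, so take v_2 = [2, -3]^T.
V = [v_1 v_2] = [[-3, 2], [5, -3]] has det V = -1, so V^{-1} = adj(V)/det V = [[3, 2], [5, 3]].
Modal coordinates z(0) = V^{-1} x(0): 3·(-2) + 2·0 = -6; 5·(-2) + 3·0 = -10; so z(0) = [-6, -10]^T.
x_1(t) = Σ_i (v_i)_1 · z_i(0) · e^{λ_i t} (row 1 of V times the modal terms).
x_1(1.0) = (-3)·(-6)·e^{-2·1.0} + 2·(-10)·e^{-1·1.0} = 18·0.13533528 + (-20)·0.36787944 = -4.9216.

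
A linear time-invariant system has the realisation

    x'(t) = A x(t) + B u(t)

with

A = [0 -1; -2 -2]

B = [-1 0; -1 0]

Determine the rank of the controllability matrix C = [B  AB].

2

AB = [[1, 0], [4, 0]]
Controllability matrix C = [B  AB] = [[-1, 0, 1, 0], [-1, 0, 4, 0]]
Take the 2×2 submatrix of C formed by columns 1, 3: [[-1, 1], [-1, 4]]. Its determinant is (-1)·4 - 1·(-1) = -4 - (-1) = -3 ≠ 0.
So rank(C) ≥ 2; since C has 2 rows, rank(C) = 2.
rank(C) = 2 = n, so the pair (A, B) is completely controllable.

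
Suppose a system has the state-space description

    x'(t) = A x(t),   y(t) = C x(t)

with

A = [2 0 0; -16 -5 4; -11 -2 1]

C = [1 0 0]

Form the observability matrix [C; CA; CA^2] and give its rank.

CA = [[2, 0, 0]]
CA^2 = [[4, 0, 0]]
Observability matrix O = [C; CA; CA^2] = [[1, 0, 0], [2, 0, 0], [4, 0, 0]]
Every row of O is a scalar multiple of row 1 = [1, 0, 0] (multipliers 1, 2, 4), so the rows span a one-dimensional space.
O ≠ 0, hence rank(O) = 1.
rank(O) = 1 < n = 3, so the pair (A, C) is not completely observable.

1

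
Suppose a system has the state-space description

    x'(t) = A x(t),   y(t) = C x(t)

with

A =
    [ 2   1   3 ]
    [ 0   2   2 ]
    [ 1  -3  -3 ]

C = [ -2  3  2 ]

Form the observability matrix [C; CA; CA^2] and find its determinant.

28

CA = [[-2, -2, -6]]
CA^2 = [[-10, 12, 8]]
Observability matrix O = [C; CA; CA^2] = [[-2, 3, 2], [-2, -2, -6], [-10, 12, 8]]
Expanding along the first row, det(O) = (-2)·((-2)·8 - (-6)·12) - 3·((-2)·8 - (-6)·(-10)) + 2·((-2)·12 - (-2)·(-10)) = (-2)·56 - 3·(-76) + 2·(-44) = 28
Since det(O) ≠ 0, rank(O) = 3 and the system is completely observable.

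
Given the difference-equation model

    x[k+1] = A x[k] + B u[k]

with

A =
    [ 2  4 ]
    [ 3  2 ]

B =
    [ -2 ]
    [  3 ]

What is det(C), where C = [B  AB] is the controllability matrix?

AB = [[8], [0]]
Controllability matrix C = [B  AB] = [[-2, 8], [3, 0]]
det(C) = (-2)·0 - 8·3 = 0 - 24 = -24
Since det(C) ≠ 0, rank(C) = 2 and the system is completely controllable.

-24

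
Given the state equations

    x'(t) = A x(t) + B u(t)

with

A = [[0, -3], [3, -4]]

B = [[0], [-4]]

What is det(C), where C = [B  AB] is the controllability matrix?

AB = [[12], [16]]
Controllability matrix C = [B  AB] = [[0, 12], [-4, 16]]
det(C) = 0·16 - 12·(-4) = 0 - (-48) = 48
Since det(C) ≠ 0, rank(C) = 2 and the system is completely controllable.

48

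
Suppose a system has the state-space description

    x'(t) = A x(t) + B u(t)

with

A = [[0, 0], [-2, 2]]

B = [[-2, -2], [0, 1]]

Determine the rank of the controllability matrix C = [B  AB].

AB = [[0, 0], [4, 6]]
Controllability matrix C = [B  AB] = [[-2, -2, 0, 0], [0, 1, 4, 6]]
Take the 2×2 submatrix of C formed by columns 1, 2: [[-2, -2], [0, 1]]. Its determinant is (-2)·1 - (-2)·0 = -2 - 0 = -2 ≠ 0.
So rank(C) ≥ 2; since C has 2 rows, rank(C) = 2.
rank(C) = 2 = n, so the pair (A, B) is completely controllable.

2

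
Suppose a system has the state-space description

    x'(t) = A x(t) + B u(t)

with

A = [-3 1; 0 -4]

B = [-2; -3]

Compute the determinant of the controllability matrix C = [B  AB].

-15

AB = [[3], [12]]
Controllability matrix C = [B  AB] = [[-2, 3], [-3, 12]]
det(C) = (-2)·12 - 3·(-3) = -24 - (-9) = -15
Since det(C) ≠ 0, rank(C) = 2 and the system is completely controllable.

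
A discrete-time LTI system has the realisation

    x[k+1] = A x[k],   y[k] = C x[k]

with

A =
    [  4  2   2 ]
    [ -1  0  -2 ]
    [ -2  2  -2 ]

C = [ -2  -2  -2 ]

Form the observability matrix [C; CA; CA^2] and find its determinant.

288

CA = [[-2, -8, 4]]
CA^2 = [[-8, 4, 4]]
Observability matrix O = [C; CA; CA^2] = [[-2, -2, -2], [-2, -8, 4], [-8, 4, 4]]
Expanding along the first row, det(O) = (-2)·((-8)·4 - 4·4) - (-2)·((-2)·4 - 4·(-8)) + (-2)·((-2)·4 - (-8)·(-8)) = (-2)·(-48) - (-2)·24 + (-2)·(-72) = 288
Since det(O) ≠ 0, rank(O) = 3 and the system is completely observable.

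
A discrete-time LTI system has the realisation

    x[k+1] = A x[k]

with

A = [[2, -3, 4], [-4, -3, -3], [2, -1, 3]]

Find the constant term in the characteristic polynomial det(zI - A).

2

Expand det(zI - A) for the 3×3 matrix.
p(z) = z^3 - 2z^2 - 32z + 2.
(Check: constant term = det(-A) = (-1)^3 det A = 2; coefficient of z^2 = -tr A = -2.)
The constant term is 2.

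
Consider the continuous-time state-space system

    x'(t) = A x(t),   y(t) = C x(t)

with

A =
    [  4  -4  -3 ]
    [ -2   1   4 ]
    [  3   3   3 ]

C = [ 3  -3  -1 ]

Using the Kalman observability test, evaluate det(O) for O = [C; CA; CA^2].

CA = [[15, -18, -24]]
CA^2 = [[24, -150, -189]]
Observability matrix O = [C; CA; CA^2] = [[3, -3, -1], [15, -18, -24], [24, -150, -189]]
Expanding along the first row, det(O) = 3·((-18)·(-189) - (-24)·(-150)) - (-3)·(15·(-189) - (-24)·24) + (-1)·(15·(-150) - (-18)·24) = 3·(-198) - (-3)·(-2259) + (-1)·(-1818) = -5553
Since det(O) ≠ 0, rank(O) = 3 and the system is completely observable.

-5553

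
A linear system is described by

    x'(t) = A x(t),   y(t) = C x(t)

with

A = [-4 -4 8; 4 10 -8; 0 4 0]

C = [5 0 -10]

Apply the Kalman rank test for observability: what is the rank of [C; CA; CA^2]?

2

CA = [[-20, -60, 40]]
CA^2 = [[-160, -360, 320]]
Observability matrix O = [C; CA; CA^2] = [[5, 0, -10], [-20, -60, 40], [-160, -360, 320]]
The columns c1, c2, c3 of O are linearly dependent: 2·c1 + c3 = 0 (check each entry), so rank(O) ≤ 2.
The 2×2 minor from rows 1, 2, columns 1, 2 is 5·(-60) - 0·(-20) = -300 - 0 = -300 ≠ 0, so rank(O) = 2.
rank(O) = 2 < n = 3, so the pair (A, C) is not completely observable.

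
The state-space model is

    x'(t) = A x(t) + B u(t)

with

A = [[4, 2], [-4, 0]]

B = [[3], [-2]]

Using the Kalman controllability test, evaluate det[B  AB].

AB = [[8], [-12]]
Controllability matrix C = [B  AB] = [[3, 8], [-2, -12]]
det(C) = 3·(-12) - 8·(-2) = -36 - (-16) = -20
Since det(C) ≠ 0, rank(C) = 2 and the system is completely controllable.

-20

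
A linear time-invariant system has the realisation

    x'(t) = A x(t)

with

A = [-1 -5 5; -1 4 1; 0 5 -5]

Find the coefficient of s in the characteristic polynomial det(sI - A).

-29

Expand det(sI - A) for the 3×3 matrix.
p(s) = s^3 + 2s^2 - 29s - 25.
(Check: constant term = det(-A) = (-1)^3 det A = -25; coefficient of s^2 = -tr A = 2.)
The coefficient of s is -29.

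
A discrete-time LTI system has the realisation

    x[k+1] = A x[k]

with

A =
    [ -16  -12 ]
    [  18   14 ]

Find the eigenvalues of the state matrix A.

det(zI - A) = z^2 - (tr A)z + det A, with tr A = (-16) + 14 = -2 and det A = (-16)·14 - (-12)·18 = -224 - (-216) = -8.
So p(z) = det(zI - A) = z^2 + 2z - 8.
Factor z^2 + 2z - 8: two numbers with sum -2 and product -8 are 2 and -4, so z^2 + 2z - 8 = (z - 2)(z + 4).
Hence p(z) = (z - 2) (z + 4), with roots -4, 2.

-4, 2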